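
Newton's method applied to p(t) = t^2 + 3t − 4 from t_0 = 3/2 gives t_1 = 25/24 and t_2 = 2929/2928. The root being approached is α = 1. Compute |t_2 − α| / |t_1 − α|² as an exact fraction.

t_1 − α = 25/24 − 1 = 1/24, so |t_1 − α| = 1/24.
t_2 − α = 2929/2928 − 1 = 1/2928, so |t_2 − α| = 1/2928.
|t_1 − α|² = 1/576.
Ratio = (1/2928) / (1/576) = 12/61.

12/61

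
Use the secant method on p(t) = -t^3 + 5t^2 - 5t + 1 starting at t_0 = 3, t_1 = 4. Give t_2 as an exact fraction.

p(3) = 4, p(4) = -3. t_2 = 4 - (-3)·(4 - 3)/((-3) - 4) = 25/7.

25/7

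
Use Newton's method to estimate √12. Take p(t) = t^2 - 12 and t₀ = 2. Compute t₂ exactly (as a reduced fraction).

7/2

p'(t) = 2t.
p(2) = -8, p'(2) = 4, so t₁ = 2 - (-8)/4 = 4.
p(4) = 4, p'(4) = 8, so t₂ = 4 - 4/8 = 7/2.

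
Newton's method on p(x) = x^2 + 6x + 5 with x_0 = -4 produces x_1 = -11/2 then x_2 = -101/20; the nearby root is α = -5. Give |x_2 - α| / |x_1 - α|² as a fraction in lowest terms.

x_1 - α = -11/2 - (-5) = -11/2 + 5 = -1/2, so |x_1 - α| = 1/2.
x_2 - α = -101/20 - (-5) = -101/20 + 5 = -1/20, so |x_2 - α| = 1/20.
|x_1 - α|² = 1/4.
Ratio = (1/20) / (1/4) = 1/5.

1/5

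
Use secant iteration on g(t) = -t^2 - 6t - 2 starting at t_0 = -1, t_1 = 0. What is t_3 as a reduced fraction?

g(-1) = 3, g(0) = -2. t_2 = 0 - (-2)·(0 - (-1))/((-2) - 3) = -2/5.
g(0) = -2, g(-2/5) = 6/25. t_3 = (-2/5) - (6/25)·((-2/5) - 0)/((6/25) - (-2)) = -5/14.

-5/14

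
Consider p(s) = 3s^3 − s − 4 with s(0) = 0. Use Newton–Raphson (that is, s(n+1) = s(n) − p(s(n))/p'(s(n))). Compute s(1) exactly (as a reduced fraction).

p'(s) = 9s^2 − 1.
p(0) = −4, p'(0) = −1, so s(1) = 0 − (−4)/(−1) = −4.

−4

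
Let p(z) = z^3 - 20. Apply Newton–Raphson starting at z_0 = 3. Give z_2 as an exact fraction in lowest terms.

301027/110889

p'(z) = 3z^2.
p(3) = 7, p'(3) = 27, so z_1 = 3 - 7/27 = 74/27.
p(74/27) = 11564/19683, p'(74/27) = 5476/243, so z_2 = (74/27) - (11564/19683)/(5476/243) = 301027/110889.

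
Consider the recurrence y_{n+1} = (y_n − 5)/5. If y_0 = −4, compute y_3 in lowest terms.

−159/125

y_1 = ((−4) − 5)/5 = −9/5.
y_2 = ((−9/5) − 5)/5 = −34/25.
y_3 = ((−34/25) − 5)/5 = −159/125.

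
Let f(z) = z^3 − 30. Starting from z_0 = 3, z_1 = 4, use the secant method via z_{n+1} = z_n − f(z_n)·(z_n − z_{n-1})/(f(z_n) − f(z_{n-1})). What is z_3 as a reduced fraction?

f(3) = −3, f(4) = 34. z_2 = 4 − 34·(4 − 3)/(34 − (−3)) = 114/37.
f(4) = 34, f(114/37) = −38046/50653. z_3 = (114/37) − (−38046/50653)·((114/37) − 4)/((−38046/50653) − 34) = 80271/25886.

80271/25886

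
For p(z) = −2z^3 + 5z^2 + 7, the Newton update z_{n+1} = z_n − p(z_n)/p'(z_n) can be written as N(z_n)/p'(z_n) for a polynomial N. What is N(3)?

p'(z) = −6z^2 + 10z.
N(z) = z·p'(z) − p(z) = z·(−6z^2 + 10z) − (−2z^3 + 5z^2 + 7) = −4z^3 + 5z^2 − 7.
N(3) = −70.

−70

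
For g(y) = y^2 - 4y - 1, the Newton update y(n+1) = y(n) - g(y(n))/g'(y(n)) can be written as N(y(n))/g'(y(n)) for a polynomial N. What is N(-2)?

g'(y) = 2y - 4.
N(y) = y·g'(y) - g(y) = y·(2y - 4) - (y^2 - 4y - 1) = y^2 + 1.
N(-2) = 5.

5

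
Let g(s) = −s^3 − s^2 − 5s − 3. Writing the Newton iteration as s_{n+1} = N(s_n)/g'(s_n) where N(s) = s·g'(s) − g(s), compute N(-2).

15

g'(s) = −3s^2 − 2s − 5.
N(s) = s·g'(s) − g(s) = s·(−3s^2 − 2s − 5) − (−s^3 − s^2 − 5s − 3) = −2s^3 − s^2 + 3.
N(-2) = 15.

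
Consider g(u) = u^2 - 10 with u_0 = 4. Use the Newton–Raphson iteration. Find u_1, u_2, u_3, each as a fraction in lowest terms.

g'(u) = 2u.
g(4) = 6, g'(4) = 8, so u_1 = 4 - 6/8 = 13/4.
g(13/4) = 9/16, g'(13/4) = 13/2, so u_2 = (13/4) - (9/16)/(13/2) = 329/104.
g(329/104) = 81/10816, g'(329/104) = 329/52, so u_3 = (329/104) - (81/10816)/(329/52) = 216401/68432.

u_1 = 13/4, u_2 = 329/104, u_3 = 216401/68432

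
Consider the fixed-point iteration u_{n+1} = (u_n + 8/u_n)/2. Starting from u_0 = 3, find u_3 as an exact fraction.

u_1 = (3 + 8/3)/2 = 17/6.
u_2 = (17/6 + 8/(17/6))/2 = 577/204.
u_3 = (577/204 + 8/(577/204))/2 = 665857/235416.

665857/235416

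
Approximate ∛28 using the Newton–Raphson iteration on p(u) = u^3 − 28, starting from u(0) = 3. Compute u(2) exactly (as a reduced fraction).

413465/136161

p'(u) = 3u^2.
p(3) = −1, p'(3) = 27, so u(1) = 3 − (−1)/27 = 82/27.
p(82/27) = 244/19683, p'(82/27) = 6724/243, so u(2) = (82/27) − (244/19683)/(6724/243) = 413465/136161.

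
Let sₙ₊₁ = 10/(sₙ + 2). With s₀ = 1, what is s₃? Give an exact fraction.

s₁ = 10/(1 + 2) = 10/3.
s₂ = 10/(10/3 + 2) = 15/8.
s₃ = 10/(15/8 + 2) = 80/31.

80/31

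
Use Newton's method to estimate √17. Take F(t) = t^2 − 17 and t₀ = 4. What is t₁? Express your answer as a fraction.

33/8

F'(t) = 2t.
F(4) = −1, F'(4) = 8, so t₁ = 4 − (−1)/8 = 33/8.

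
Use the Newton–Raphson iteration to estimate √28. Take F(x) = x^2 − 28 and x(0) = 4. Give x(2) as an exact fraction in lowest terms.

233/44

F'(x) = 2x.
F(4) = −12, F'(4) = 8, so x(1) = 4 − (−12)/8 = 11/2.
F(11/2) = 9/4, F'(11/2) = 11, so x(2) = (11/2) − (9/4)/11 = 233/44.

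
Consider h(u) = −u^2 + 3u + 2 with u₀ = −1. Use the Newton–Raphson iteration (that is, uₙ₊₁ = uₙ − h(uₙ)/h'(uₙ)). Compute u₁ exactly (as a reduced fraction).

−3/5

h'(u) = −2u + 3.
h(−1) = −2, h'(−1) = 5, so u₁ = (−1) − (−2)/5 = −3/5.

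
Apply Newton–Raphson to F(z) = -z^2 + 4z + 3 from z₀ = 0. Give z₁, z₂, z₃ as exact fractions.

z₁ = -3/4, z₂ = -57/88, z₃ = -26481/41008

F'(z) = -2z + 4.
F(0) = 3, F'(0) = 4, so z₁ = 0 - 3/4 = -3/4.
F(-3/4) = -9/16, F'(-3/4) = 11/2, so z₂ = (-3/4) - (-9/16)/(11/2) = -57/88.
F(-57/88) = -81/7744, F'(-57/88) = 233/44, so z₃ = (-57/88) - (-81/7744)/(233/44) = -26481/41008.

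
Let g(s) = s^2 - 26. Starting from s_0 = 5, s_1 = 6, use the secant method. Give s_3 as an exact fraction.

g(5) = -1, g(6) = 10. s_2 = 6 - 10·(6 - 5)/(10 - (-1)) = 56/11.
g(6) = 10, g(56/11) = -10/121. s_3 = (56/11) - (-10/121)·((56/11) - 6)/((-10/121) - 10) = 311/61.

311/61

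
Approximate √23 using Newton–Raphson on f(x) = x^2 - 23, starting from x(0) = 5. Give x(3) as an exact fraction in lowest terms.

2649601/552480

f'(x) = 2x.
f(5) = 2, f'(5) = 10, so x(1) = 5 - 2/10 = 24/5.
f(24/5) = 1/25, f'(24/5) = 48/5, so x(2) = (24/5) - (1/25)/(48/5) = 1151/240.
f(1151/240) = 1/57600, f'(1151/240) = 1151/120, so x(3) = (1151/240) - (1/57600)/(1151/120) = 2649601/552480.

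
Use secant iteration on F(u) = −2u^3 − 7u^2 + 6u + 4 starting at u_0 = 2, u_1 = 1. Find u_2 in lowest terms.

30/29

F(2) = −28, F(1) = 1. u_2 = 1 − 1·(1 − 2)/(1 − (−28)) = 30/29.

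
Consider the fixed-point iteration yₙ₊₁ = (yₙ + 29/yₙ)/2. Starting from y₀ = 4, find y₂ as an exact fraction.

y₁ = (4 + 29/4)/2 = 45/8.
y₂ = (45/8 + 29/(45/8))/2 = 3881/720.

3881/720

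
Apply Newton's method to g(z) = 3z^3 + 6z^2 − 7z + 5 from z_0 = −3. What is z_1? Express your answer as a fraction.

−113/38

g'(z) = 9z^2 + 12z − 7.
g(−3) = −1, g'(−3) = 38, so z_1 = (−3) − (−1)/38 = −113/38.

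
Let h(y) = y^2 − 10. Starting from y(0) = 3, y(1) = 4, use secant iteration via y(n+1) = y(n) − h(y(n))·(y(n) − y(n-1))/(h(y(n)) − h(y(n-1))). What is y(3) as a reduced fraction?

79/25

h(3) = −1, h(4) = 6. y(2) = 4 − 6·(4 − 3)/(6 − (−1)) = 22/7.
h(4) = 6, h(22/7) = −6/49. y(3) = (22/7) − (−6/49)·((22/7) − 4)/((−6/49) − 6) = 79/25.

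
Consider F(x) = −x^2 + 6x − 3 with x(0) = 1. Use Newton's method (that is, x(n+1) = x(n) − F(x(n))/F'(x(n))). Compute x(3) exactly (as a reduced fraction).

1079/1960

F'(x) = −2x + 6.
F(1) = 2, F'(1) = 4, so x(1) = 1 − 2/4 = 1/2.
F(1/2) = −1/4, F'(1/2) = 5, so x(2) = (1/2) − (−1/4)/5 = 11/20.
F(11/20) = −1/400, F'(11/20) = 49/10, so x(3) = (11/20) − (−1/400)/(49/10) = 1079/1960.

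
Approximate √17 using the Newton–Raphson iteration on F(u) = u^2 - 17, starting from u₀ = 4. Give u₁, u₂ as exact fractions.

u₁ = 33/8, u₂ = 2177/528

F'(u) = 2u.
F(4) = -1, F'(4) = 8, so u₁ = 4 - (-1)/8 = 33/8.
F(33/8) = 1/64, F'(33/8) = 33/4, so u₂ = (33/8) - (1/64)/(33/4) = 2177/528.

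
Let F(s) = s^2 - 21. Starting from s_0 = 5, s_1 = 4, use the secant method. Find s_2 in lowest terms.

41/9

F(5) = 4, F(4) = -5. s_2 = 4 - (-5)·(4 - 5)/((-5) - 4) = 41/9.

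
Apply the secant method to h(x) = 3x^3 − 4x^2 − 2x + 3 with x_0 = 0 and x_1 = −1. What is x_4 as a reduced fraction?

−11510193/13371343

h(0) = 3, h(−1) = −2. x_2 = (−1) − (−2)·((−1) − 0)/((−2) − 3) = −3/5.
h(−1) = −2, h(−3/5) = 264/125. x_3 = (−3/5) − (264/125)·((−3/5) − (−1))/((264/125) − (−2)) = −207/257.
h(−3/5) = 264/125, h(−207/257) = 7610064/16974593. x_4 = (−207/257) − (7610064/16974593)·((−207/257) − (−3/5))/((7610064/16974593) − (264/125)) = −11510193/13371343.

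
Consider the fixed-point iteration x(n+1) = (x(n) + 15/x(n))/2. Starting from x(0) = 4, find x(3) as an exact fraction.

7380481/1905632

x(1) = (4 + 15/4)/2 = 31/8.
x(2) = (31/8 + 15/(31/8))/2 = 1921/496.
x(3) = (1921/496 + 15/(1921/496))/2 = 7380481/1905632.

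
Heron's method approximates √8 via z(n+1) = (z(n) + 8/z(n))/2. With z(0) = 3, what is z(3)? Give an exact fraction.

665857/235416

z(1) = (3 + 8/3)/2 = 17/6.
z(2) = (17/6 + 8/(17/6))/2 = 577/204.
z(3) = (577/204 + 8/(577/204))/2 = 665857/235416.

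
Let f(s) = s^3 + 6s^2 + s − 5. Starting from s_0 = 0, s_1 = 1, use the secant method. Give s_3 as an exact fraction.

f(0) = −5, f(1) = 3. s_2 = 1 − 3·(1 − 0)/(3 − (−5)) = 5/8.
f(1) = 3, f(5/8) = −915/512. s_3 = (5/8) − (−915/512)·((5/8) − 1)/((−915/512) − 3) = 625/817.

625/817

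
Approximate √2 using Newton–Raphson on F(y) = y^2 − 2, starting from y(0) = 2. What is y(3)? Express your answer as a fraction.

F'(y) = 2y.
F(2) = 2, F'(2) = 4, so y(1) = 2 − 2/4 = 3/2.
F(3/2) = 1/4, F'(3/2) = 3, so y(2) = (3/2) − (1/4)/3 = 17/12.
F(17/12) = 1/144, F'(17/12) = 17/6, so y(3) = (17/12) − (1/144)/(17/6) = 577/408.

577/408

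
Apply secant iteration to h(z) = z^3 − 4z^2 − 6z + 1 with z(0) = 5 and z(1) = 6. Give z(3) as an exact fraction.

363233/70905

h(5) = −4, h(6) = 37. z(2) = 6 − 37·(6 − 5)/(37 − (−4)) = 209/41.
h(6) = 37, h(209/41) = −73408/68921. z(3) = (209/41) − (−73408/68921)·((209/41) − 6)/((−73408/68921) − 37) = 363233/70905.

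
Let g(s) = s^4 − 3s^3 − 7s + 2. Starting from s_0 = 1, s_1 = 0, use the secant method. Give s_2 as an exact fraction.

2/9

g(1) = −7, g(0) = 2. s_2 = 0 − 2·(0 − 1)/(2 − (−7)) = 2/9.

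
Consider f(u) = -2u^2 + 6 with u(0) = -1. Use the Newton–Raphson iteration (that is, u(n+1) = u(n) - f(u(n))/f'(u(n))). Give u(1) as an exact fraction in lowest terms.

-2

f'(u) = -4u.
f(-1) = 4, f'(-1) = 4, so u(1) = (-1) - 4/4 = -2.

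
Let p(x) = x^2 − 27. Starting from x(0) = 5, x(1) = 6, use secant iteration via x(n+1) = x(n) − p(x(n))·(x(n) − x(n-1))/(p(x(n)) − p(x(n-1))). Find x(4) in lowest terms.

p(5) = −2, p(6) = 9. x(2) = 6 − 9·(6 − 5)/(9 − (−2)) = 57/11.
p(6) = 9, p(57/11) = −18/121. x(3) = (57/11) − (−18/121)·((57/11) − 6)/((−18/121) − 9) = 213/41.
p(57/11) = −18/121, p(213/41) = −18/1681. x(4) = (213/41) − (−18/1681)·((213/41) − (57/11))/((−18/1681) − (−18/121)) = 1351/260.

1351/260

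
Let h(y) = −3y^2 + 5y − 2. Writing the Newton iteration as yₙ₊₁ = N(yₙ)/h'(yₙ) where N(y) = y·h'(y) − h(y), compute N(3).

−25

h'(y) = −6y + 5.
N(y) = y·h'(y) − h(y) = y·(−6y + 5) − (−3y^2 + 5y − 2) = −3y^2 + 2.
N(3) = −25.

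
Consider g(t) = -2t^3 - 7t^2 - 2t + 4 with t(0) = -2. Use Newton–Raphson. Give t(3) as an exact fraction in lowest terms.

g'(t) = -6t^2 - 14t - 2.
g(-2) = -4, g'(-2) = 2, so t(1) = (-2) - (-4)/2 = 0.
g(0) = 4, g'(0) = -2, so t(2) = 0 - 4/(-2) = 2.
g(2) = -44, g'(2) = -54, so t(3) = 2 - (-44)/(-54) = 32/27.

32/27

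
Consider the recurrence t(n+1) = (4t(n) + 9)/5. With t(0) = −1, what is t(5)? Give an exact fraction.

t(1) = (4·(−1) + 9)/5 = 1.
t(2) = (4·1 + 9)/5 = 13/5.
t(3) = (4·(13/5) + 9)/5 = 97/25.
t(4) = (4·(97/25) + 9)/5 = 613/125.
t(5) = (4·(613/125) + 9)/5 = 3577/625.

3577/625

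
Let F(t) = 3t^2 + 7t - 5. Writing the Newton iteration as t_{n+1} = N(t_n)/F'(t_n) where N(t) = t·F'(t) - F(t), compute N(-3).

32

F'(t) = 6t + 7.
N(t) = t·F'(t) - F(t) = t·(6t + 7) - (3t^2 + 7t - 5) = 3t^2 + 5.
N(-3) = 32.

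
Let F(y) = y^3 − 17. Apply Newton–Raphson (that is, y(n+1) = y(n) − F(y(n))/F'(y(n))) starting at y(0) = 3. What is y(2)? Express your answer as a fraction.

1050433/408321

F'(y) = 3y^2.
F(3) = 10, F'(3) = 27, so y(1) = 3 − 10/27 = 71/27.
F(71/27) = 23300/19683, F'(71/27) = 5041/243, so y(2) = (71/27) − (23300/19683)/(5041/243) = 1050433/408321.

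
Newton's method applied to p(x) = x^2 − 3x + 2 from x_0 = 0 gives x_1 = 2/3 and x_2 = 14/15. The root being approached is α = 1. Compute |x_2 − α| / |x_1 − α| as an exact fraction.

1/5

x_1 − α = 2/3 − 1 = −1/3, so |x_1 − α| = 1/3.
x_2 − α = 14/15 − 1 = −1/15, so |x_2 − α| = 1/15.
Ratio = (1/15) / (1/3) = 1/5.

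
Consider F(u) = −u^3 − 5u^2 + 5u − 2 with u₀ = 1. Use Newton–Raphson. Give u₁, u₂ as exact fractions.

F'(u) = −3u^2 − 10u + 5.
F(1) = −3, F'(1) = −8, so u₁ = 1 − (−3)/(−8) = 5/8.
F(5/8) = −549/512, F'(5/8) = −155/64, so u₂ = (5/8) − (−549/512)/(−155/64) = 113/620.

u₁ = 5/8, u₂ = 113/620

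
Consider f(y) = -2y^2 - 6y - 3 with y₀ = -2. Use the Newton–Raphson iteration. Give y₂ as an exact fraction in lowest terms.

-19/8

f'(y) = -4y - 6.
f(-2) = 1, f'(-2) = 2, so y₁ = (-2) - 1/2 = -5/2.
f(-5/2) = -1/2, f'(-5/2) = 4, so y₂ = (-5/2) - (-1/2)/4 = -19/8.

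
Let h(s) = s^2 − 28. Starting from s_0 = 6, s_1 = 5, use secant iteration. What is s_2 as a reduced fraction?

58/11

h(6) = 8, h(5) = −3. s_2 = 5 − (−3)·(5 − 6)/((−3) − 8) = 58/11.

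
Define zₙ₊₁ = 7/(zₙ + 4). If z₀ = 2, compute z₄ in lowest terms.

1162/881

z₁ = 7/(2 + 4) = 7/6.
z₂ = 7/(7/6 + 4) = 42/31.
z₃ = 7/(42/31 + 4) = 217/166.
z₄ = 7/(217/166 + 4) = 1162/881.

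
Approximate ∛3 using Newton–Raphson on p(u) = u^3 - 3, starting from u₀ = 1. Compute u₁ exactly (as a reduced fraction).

5/3

p'(u) = 3u^2.
p(1) = -2, p'(1) = 3, so u₁ = 1 - (-2)/3 = 5/3.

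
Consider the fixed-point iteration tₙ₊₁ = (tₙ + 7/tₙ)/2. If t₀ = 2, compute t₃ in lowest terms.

108497/41008

t₁ = (2 + 7/2)/2 = 11/4.
t₂ = (11/4 + 7/(11/4))/2 = 233/88.
t₃ = (233/88 + 7/(233/88))/2 = 108497/41008.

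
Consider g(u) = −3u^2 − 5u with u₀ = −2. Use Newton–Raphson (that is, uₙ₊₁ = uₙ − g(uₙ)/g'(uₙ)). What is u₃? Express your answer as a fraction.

−559872/335923

g'(u) = −6u − 5.
g(−2) = −2, g'(−2) = 7, so u₁ = (−2) − (−2)/7 = −12/7.
g(−12/7) = −12/49, g'(−12/7) = 37/7, so u₂ = (−12/7) − (−12/49)/(37/7) = −432/259.
g(−432/259) = −432/67081, g'(−432/259) = 1297/259, so u₃ = (−432/259) − (−432/67081)/(1297/259) = −559872/335923.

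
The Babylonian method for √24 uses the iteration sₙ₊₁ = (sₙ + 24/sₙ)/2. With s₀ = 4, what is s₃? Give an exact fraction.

s₁ = (4 + 24/4)/2 = 5.
s₂ = (5 + 24/5)/2 = 49/10.
s₃ = (49/10 + 24/(49/10))/2 = 4801/980.

4801/980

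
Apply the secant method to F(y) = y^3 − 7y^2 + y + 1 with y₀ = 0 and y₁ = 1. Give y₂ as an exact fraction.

F(0) = 1, F(1) = −4. y₂ = 1 − (−4)·(1 − 0)/((−4) − 1) = 1/5.

1/5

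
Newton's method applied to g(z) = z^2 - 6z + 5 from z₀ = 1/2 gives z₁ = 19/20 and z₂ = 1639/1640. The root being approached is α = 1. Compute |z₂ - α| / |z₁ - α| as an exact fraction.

z₁ - α = 19/20 - 1 = -1/20, so |z₁ - α| = 1/20.
z₂ - α = 1639/1640 - 1 = -1/1640, so |z₂ - α| = 1/1640.
Ratio = (1/1640) / (1/20) = 1/82.

1/82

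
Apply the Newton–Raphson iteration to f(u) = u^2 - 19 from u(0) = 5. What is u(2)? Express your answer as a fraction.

f'(u) = 2u.
f(5) = 6, f'(5) = 10, so u(1) = 5 - 6/10 = 22/5.
f(22/5) = 9/25, f'(22/5) = 44/5, so u(2) = (22/5) - (9/25)/(44/5) = 959/220.

959/220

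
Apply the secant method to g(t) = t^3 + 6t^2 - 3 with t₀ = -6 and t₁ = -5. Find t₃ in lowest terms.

g(-6) = -3, g(-5) = 22. t₂ = (-5) - 22·((-5) - (-6))/(22 - (-3)) = -147/25.
g(-5) = 22, g(-147/25) = 17952/15625. t₃ = (-147/25) - (17952/15625)·((-147/25) - (-5))/((17952/15625) - 22) = -87795/14809.

-87795/14809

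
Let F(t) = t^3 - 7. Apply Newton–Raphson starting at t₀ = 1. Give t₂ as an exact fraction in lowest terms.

61/27

F'(t) = 3t^2.
F(1) = -6, F'(1) = 3, so t₁ = 1 - (-6)/3 = 3.
F(3) = 20, F'(3) = 27, so t₂ = 3 - 20/27 = 61/27.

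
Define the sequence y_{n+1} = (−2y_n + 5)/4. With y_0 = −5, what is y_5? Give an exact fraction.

y_1 = (−2·(−5) + 5)/4 = 15/4.
y_2 = (−2·(15/4) + 5)/4 = −5/8.
y_3 = (−2·(−5/8) + 5)/4 = 25/16.
y_4 = (−2·(25/16) + 5)/4 = 15/32.
y_5 = (−2·(15/32) + 5)/4 = 65/64.

65/64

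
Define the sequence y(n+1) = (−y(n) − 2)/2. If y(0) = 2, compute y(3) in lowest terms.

−1

y(1) = (−2 − 2)/2 = −2.
y(2) = (−(−2) − 2)/2 = 0.
y(3) = (−0 − 2)/2 = −1.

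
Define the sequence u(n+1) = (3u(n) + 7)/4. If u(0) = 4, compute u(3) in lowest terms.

367/64

u(1) = (3·4 + 7)/4 = 19/4.
u(2) = (3·(19/4) + 7)/4 = 85/16.
u(3) = (3·(85/16) + 7)/4 = 367/64.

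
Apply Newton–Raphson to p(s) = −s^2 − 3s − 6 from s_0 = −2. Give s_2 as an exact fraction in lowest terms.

p'(s) = −2s − 3.
p(−2) = −4, p'(−2) = 1, so s_1 = (−2) − (−4)/1 = 2.
p(2) = −16, p'(2) = −7, so s_2 = 2 − (−16)/(−7) = −2/7.

−2/7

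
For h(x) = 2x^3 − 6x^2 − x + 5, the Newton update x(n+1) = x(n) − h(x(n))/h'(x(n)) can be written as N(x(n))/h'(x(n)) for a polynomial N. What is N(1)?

h'(x) = 6x^2 − 12x − 1.
N(x) = x·h'(x) − h(x) = x·(6x^2 − 12x − 1) − (2x^3 − 6x^2 − x + 5) = 4x^3 − 6x^2 − 5.
N(1) = −7.

−7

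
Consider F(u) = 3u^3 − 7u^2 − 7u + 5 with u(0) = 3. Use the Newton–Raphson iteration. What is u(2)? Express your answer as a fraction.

F'(u) = 9u^2 − 14u − 7.
F(3) = 2, F'(3) = 32, so u(1) = 3 − 2/32 = 47/16.
F(47/16) = 317/4096, F'(47/16) = 7561/256, so u(2) = (47/16) − (317/4096)/(7561/256) = 177525/60488.

177525/60488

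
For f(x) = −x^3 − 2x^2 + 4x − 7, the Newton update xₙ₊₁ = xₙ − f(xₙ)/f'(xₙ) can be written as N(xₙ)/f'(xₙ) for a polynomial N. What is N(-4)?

f'(x) = −3x^2 − 4x + 4.
N(x) = x·f'(x) − f(x) = x·(−3x^2 − 4x + 4) − (−x^3 − 2x^2 + 4x − 7) = −2x^3 − 2x^2 + 7.
N(-4) = 103.

103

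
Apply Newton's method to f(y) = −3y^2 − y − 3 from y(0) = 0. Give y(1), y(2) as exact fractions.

y(1) = −3, y(2) = −24/17

f'(y) = −6y − 1.
f(0) = −3, f'(0) = −1, so y(1) = 0 − (−3)/(−1) = −3.
f(−3) = −27, f'(−3) = 17, so y(2) = (−3) − (−27)/17 = −24/17.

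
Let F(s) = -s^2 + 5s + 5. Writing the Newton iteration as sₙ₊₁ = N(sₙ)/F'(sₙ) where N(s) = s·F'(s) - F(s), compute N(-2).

-9

F'(s) = -2s + 5.
N(s) = s·F'(s) - F(s) = s·(-2s + 5) - (-s^2 + 5s + 5) = -s^2 - 5.
N(-2) = -9.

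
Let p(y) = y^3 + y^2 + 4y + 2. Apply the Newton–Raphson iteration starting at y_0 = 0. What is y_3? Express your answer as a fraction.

−3407/6390

p'(y) = 3y^2 + 2y + 4.
p(0) = 2, p'(0) = 4, so y_1 = 0 − 2/4 = −1/2.
p(−1/2) = 1/8, p'(−1/2) = 15/4, so y_2 = (−1/2) − (1/8)/(15/4) = −8/15.
p(−8/15) = −2/3375, p'(−8/15) = 284/75, so y_3 = (−8/15) − (−2/3375)/(284/75) = −3407/6390.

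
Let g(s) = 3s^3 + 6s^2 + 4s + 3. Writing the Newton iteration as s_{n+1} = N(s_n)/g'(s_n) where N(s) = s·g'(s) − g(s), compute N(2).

g'(s) = 9s^2 + 12s + 4.
N(s) = s·g'(s) − g(s) = s·(9s^2 + 12s + 4) − (3s^3 + 6s^2 + 4s + 3) = 6s^3 + 6s^2 − 3.
N(2) = 69.

69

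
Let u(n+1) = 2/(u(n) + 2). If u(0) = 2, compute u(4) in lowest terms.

14/19

u(1) = 2/(2 + 2) = 1/2.
u(2) = 2/(1/2 + 2) = 4/5.
u(3) = 2/(4/5 + 2) = 5/7.
u(4) = 2/(5/7 + 2) = 14/19.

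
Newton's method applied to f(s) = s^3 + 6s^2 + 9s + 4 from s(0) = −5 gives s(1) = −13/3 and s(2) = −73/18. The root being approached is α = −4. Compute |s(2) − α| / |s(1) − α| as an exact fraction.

s(1) − α = −13/3 − (−4) = −13/3 + 4 = −1/3, so |s(1) − α| = 1/3.
s(2) − α = −73/18 − (−4) = −73/18 + 4 = −1/18, so |s(2) − α| = 1/18.
Ratio = (1/18) / (1/3) = 1/6.

1/6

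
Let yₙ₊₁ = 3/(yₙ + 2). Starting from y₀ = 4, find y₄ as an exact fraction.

48/47

y₁ = 3/(4 + 2) = 1/2.
y₂ = 3/(1/2 + 2) = 6/5.
y₃ = 3/(6/5 + 2) = 15/16.
y₄ = 3/(15/16 + 2) = 48/47.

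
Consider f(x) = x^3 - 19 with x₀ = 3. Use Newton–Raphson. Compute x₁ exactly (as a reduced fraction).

f'(x) = 3x^2.
f(3) = 8, f'(3) = 27, so x₁ = 3 - 8/27 = 73/27.

73/27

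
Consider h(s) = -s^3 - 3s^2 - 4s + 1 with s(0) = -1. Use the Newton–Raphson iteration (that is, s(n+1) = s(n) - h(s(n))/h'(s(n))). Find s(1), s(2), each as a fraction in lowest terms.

h'(s) = -3s^2 - 6s - 4.
h(-1) = 3, h'(-1) = -1, so s(1) = (-1) - 3/(-1) = 2.
h(2) = -27, h'(2) = -28, so s(2) = 2 - (-27)/(-28) = 29/28.

s(1) = 2, s(2) = 29/28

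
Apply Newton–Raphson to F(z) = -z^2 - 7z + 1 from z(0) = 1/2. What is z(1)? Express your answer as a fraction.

F'(z) = -2z - 7.
F(1/2) = -11/4, F'(1/2) = -8, so z(1) = (1/2) - (-11/4)/(-8) = 5/32.

5/32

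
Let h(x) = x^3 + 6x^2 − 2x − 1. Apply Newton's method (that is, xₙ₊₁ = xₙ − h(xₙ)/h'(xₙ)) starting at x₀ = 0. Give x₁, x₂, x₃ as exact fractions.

h'(x) = 3x^2 + 12x − 2.
h(0) = −1, h'(0) = −2, so x₁ = 0 − (−1)/(−2) = −1/2.
h(−1/2) = 11/8, h'(−1/2) = −29/4, so x₂ = (−1/2) − (11/8)/(−29/4) = −9/29.
h(−9/29) = 4114/24389, h'(−9/29) = −4571/841, so x₃ = (−9/29) − (4114/24389)/(−4571/841) = −37025/132559.

x₁ = −1/2, x₂ = −9/29, x₃ = −37025/132559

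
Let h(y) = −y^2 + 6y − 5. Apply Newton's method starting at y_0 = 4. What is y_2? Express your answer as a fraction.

h'(y) = −2y + 6.
h(4) = 3, h'(4) = −2, so y_1 = 4 − 3/(−2) = 11/2.
h(11/2) = −9/4, h'(11/2) = −5, so y_2 = (11/2) − (−9/4)/(−5) = 101/20.

101/20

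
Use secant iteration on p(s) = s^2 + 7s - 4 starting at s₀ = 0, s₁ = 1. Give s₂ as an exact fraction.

p(0) = -4, p(1) = 4. s₂ = 1 - 4·(1 - 0)/(4 - (-4)) = 1/2.

1/2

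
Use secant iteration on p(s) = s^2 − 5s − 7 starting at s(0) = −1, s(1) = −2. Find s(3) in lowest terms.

p(−1) = −1, p(−2) = 7. s(2) = (−2) − 7·((−2) − (−1))/(7 − (−1)) = −9/8.
p(−2) = 7, p(−9/8) = −7/64. s(3) = (−9/8) − (−7/64)·((−9/8) − (−2))/((−7/64) − 7) = −74/65.

−74/65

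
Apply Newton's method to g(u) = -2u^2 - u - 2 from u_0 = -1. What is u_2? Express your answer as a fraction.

g'(u) = -4u - 1.
g(-1) = -3, g'(-1) = 3, so u_1 = (-1) - (-3)/3 = 0.
g(0) = -2, g'(0) = -1, so u_2 = 0 - (-2)/(-1) = -2.

-2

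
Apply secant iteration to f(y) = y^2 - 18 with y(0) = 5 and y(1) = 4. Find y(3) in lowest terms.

157/37

f(5) = 7, f(4) = -2. y(2) = 4 - (-2)·(4 - 5)/((-2) - 7) = 38/9.
f(4) = -2, f(38/9) = -14/81. y(3) = (38/9) - (-14/81)·((38/9) - 4)/((-14/81) - (-2)) = 157/37.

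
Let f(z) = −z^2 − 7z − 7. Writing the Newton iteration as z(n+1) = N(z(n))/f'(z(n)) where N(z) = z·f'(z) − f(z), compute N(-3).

f'(z) = −2z − 7.
N(z) = z·f'(z) − f(z) = z·(−2z − 7) − (−z^2 − 7z − 7) = −z^2 + 7.
N(-3) = −2.

−2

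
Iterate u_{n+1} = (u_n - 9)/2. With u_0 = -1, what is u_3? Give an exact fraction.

u_1 = ((-1) - 9)/2 = -5.
u_2 = ((-5) - 9)/2 = -7.
u_3 = ((-7) - 9)/2 = -8.

-8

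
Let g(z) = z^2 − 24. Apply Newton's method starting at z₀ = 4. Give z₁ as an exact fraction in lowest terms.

5

g'(z) = 2z.
g(4) = −8, g'(4) = 8, so z₁ = 4 − (−8)/8 = 5.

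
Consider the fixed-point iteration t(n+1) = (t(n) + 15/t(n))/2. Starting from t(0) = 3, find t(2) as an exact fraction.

31/8

t(1) = (3 + 15/3)/2 = 4.
t(2) = (4 + 15/4)/2 = 31/8.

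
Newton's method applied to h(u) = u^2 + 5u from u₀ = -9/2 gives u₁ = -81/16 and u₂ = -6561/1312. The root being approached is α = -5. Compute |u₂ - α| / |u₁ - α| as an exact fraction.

1/82

u₁ - α = -81/16 - (-5) = -81/16 + 5 = -1/16, so |u₁ - α| = 1/16.
u₂ - α = -6561/1312 - (-5) = -6561/1312 + 5 = -1/1312, so |u₂ - α| = 1/1312.
Ratio = (1/1312) / (1/16) = 1/82.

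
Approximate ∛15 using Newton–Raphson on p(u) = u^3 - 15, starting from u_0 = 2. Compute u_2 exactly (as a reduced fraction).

p'(u) = 3u^2.
p(2) = -7, p'(2) = 12, so u_1 = 2 - (-7)/12 = 31/12.
p(31/12) = 3871/1728, p'(31/12) = 961/48, so u_2 = (31/12) - (3871/1728)/(961/48) = 42751/17298.

42751/17298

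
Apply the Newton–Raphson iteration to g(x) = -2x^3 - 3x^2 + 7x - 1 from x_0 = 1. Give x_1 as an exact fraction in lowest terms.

g'(x) = -6x^2 - 6x + 7.
g(1) = 1, g'(1) = -5, so x_1 = 1 - 1/(-5) = 6/5.

6/5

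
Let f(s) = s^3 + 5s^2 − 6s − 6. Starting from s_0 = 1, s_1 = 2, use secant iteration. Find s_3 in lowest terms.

f(1) = −6, f(2) = 10. s_2 = 2 − 10·(2 − 1)/(10 − (−6)) = 11/8.
f(2) = 10, f(11/8) = −1125/512. s_3 = (11/8) − (−1125/512)·((11/8) − 2)/((−1125/512) − 10) = 1858/1249.

1858/1249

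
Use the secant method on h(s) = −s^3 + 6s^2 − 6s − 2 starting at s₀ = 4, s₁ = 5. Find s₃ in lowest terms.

h(4) = 6, h(5) = −7. s₂ = 5 − (−7)·(5 − 4)/((−7) − 6) = 58/13.
h(5) = −7, h(58/13) = 4074/2197. s₃ = (58/13) − (4074/2197)·((58/13) − 5)/((4074/2197) − (−7)) = 1816/397.

1816/397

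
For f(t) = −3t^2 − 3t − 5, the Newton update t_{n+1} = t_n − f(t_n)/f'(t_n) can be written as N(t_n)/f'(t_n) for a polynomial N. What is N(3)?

f'(t) = −6t − 3.
N(t) = t·f'(t) − f(t) = t·(−6t − 3) − (−3t^2 − 3t − 5) = −3t^2 + 5.
N(3) = −22.

−22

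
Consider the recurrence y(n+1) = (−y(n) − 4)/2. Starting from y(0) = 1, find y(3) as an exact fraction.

−13/8

y(1) = (−1 − 4)/2 = −5/2.
y(2) = (−(−5/2) − 4)/2 = −3/4.
y(3) = (−(−3/4) − 4)/2 = −13/8.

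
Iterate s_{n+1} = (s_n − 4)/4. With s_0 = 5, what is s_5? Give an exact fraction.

s_1 = (5 − 4)/4 = 1/4.
s_2 = ((1/4) − 4)/4 = −15/16.
s_3 = ((−15/16) − 4)/4 = −79/64.
s_4 = ((−79/64) − 4)/4 = −335/256.
s_5 = ((−335/256) − 4)/4 = −1359/1024.

−1359/1024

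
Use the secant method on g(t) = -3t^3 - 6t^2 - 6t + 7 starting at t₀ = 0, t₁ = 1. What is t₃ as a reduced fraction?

g(0) = 7, g(1) = -8. t₂ = 1 - (-8)·(1 - 0)/((-8) - 7) = 7/15.
g(1) = -8, g(7/15) = 2912/1125. t₃ = (7/15) - (2912/1125)·((7/15) - 1)/((2912/1125) - (-8)) = 889/1489.

889/1489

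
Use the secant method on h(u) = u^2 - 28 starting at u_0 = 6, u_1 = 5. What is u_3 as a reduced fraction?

h(6) = 8, h(5) = -3. u_2 = 5 - (-3)·(5 - 6)/((-3) - 8) = 58/11.
h(5) = -3, h(58/11) = -24/121. u_3 = (58/11) - (-24/121)·((58/11) - 5)/((-24/121) - (-3)) = 598/113.

598/113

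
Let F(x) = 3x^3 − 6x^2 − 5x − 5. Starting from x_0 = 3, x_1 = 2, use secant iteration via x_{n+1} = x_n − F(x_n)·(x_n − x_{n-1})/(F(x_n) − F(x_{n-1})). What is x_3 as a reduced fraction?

F(3) = 7, F(2) = −15. x_2 = 2 − (−15)·(2 − 3)/((−15) − 7) = 59/22.
F(2) = −15, F(59/22) = −39375/10648. x_3 = (59/22) − (−39375/10648)·((59/22) − 2)/((−39375/10648) − (−15)) = 23306/8023.

23306/8023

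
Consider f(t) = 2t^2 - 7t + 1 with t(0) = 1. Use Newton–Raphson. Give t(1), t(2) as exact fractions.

f'(t) = 4t - 7.
f(1) = -4, f'(1) = -3, so t(1) = 1 - (-4)/(-3) = -1/3.
f(-1/3) = 32/9, f'(-1/3) = -25/3, so t(2) = (-1/3) - (32/9)/(-25/3) = 7/75.

t(1) = -1/3, t(2) = 7/75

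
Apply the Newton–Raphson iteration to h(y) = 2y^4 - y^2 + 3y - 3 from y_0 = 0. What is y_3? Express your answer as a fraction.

h'(y) = 8y^3 - 2y + 3.
h(0) = -3, h'(0) = 3, so y_1 = 0 - (-3)/3 = 1.
h(1) = 1, h'(1) = 9, so y_2 = 1 - 1/9 = 8/9.
h(8/9) = 821/6561, h'(8/9) = 4987/729, so y_3 = (8/9) - (821/6561)/(4987/729) = 13025/14961.

13025/14961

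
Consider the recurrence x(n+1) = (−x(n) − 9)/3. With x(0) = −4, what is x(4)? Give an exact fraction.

−184/81

x(1) = (−(−4) − 9)/3 = −5/3.
x(2) = (−(−5/3) − 9)/3 = −22/9.
x(3) = (−(−22/9) − 9)/3 = −59/27.
x(4) = (−(−59/27) − 9)/3 = −184/81.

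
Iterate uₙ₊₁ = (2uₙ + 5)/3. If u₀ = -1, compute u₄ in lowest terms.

u₁ = (2·(-1) + 5)/3 = 1.
u₂ = (2·1 + 5)/3 = 7/3.
u₃ = (2·(7/3) + 5)/3 = 29/9.
u₄ = (2·(29/9) + 5)/3 = 103/27.

103/27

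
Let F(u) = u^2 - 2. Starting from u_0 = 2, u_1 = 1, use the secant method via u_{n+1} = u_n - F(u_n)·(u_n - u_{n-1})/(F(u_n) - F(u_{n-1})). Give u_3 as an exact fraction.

10/7

F(2) = 2, F(1) = -1. u_2 = 1 - (-1)·(1 - 2)/((-1) - 2) = 4/3.
F(1) = -1, F(4/3) = -2/9. u_3 = (4/3) - (-2/9)·((4/3) - 1)/((-2/9) - (-1)) = 10/7.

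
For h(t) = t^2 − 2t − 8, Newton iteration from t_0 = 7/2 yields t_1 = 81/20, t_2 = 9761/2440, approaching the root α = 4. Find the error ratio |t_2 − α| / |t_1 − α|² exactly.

t_1 − α = 81/20 − 4 = 1/20, so |t_1 − α| = 1/20.
t_2 − α = 9761/2440 − 4 = 1/2440, so |t_2 − α| = 1/2440.
|t_1 − α|² = 1/400.
Ratio = (1/2440) / (1/400) = 10/61.

10/61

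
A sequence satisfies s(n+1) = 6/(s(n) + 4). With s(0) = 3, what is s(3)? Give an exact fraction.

102/89

s(1) = 6/(3 + 4) = 6/7.
s(2) = 6/(6/7 + 4) = 21/17.
s(3) = 6/(21/17 + 4) = 102/89.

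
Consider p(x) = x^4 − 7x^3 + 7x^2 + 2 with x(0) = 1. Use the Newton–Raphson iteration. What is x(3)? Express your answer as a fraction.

p'(x) = 4x^3 − 21x^2 + 14x.
p(1) = 3, p'(1) = −3, so x(1) = 1 − 3/(−3) = 2.
p(2) = −10, p'(2) = −24, so x(2) = 2 − (−10)/(−24) = 19/12.
p(19/12) = −40475/20736, p'(19/12) = −1577/108, so x(3) = (19/12) − (−40475/20736)/(−1577/108) = 146311/100928.

146311/100928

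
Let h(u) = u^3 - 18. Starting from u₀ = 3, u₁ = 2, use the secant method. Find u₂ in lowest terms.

h(3) = 9, h(2) = -10. u₂ = 2 - (-10)·(2 - 3)/((-10) - 9) = 48/19.

48/19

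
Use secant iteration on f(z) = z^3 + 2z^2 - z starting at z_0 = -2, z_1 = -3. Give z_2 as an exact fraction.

-9/4

f(-2) = 2, f(-3) = -6. z_2 = (-3) - (-6)·((-3) - (-2))/((-6) - 2) = -9/4.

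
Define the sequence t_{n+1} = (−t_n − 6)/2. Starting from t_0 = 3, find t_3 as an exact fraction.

t_1 = (−3 − 6)/2 = −9/2.
t_2 = (−(−9/2) − 6)/2 = −3/4.
t_3 = (−(−3/4) − 6)/2 = −21/8.

−21/8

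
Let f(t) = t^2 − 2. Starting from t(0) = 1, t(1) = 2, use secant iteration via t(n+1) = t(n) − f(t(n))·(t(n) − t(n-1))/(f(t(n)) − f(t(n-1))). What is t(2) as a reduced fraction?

4/3

f(1) = −1, f(2) = 2. t(2) = 2 − 2·(2 − 1)/(2 − (−1)) = 4/3.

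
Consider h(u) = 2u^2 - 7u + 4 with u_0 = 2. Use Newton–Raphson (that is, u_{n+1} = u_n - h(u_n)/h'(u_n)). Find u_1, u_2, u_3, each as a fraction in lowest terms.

h'(u) = 4u - 7.
h(2) = -2, h'(2) = 1, so u_1 = 2 - (-2)/1 = 4.
h(4) = 8, h'(4) = 9, so u_2 = 4 - 8/9 = 28/9.
h(28/9) = 128/81, h'(28/9) = 49/9, so u_3 = (28/9) - (128/81)/(49/9) = 1244/441.

u_1 = 4, u_2 = 28/9, u_3 = 1244/441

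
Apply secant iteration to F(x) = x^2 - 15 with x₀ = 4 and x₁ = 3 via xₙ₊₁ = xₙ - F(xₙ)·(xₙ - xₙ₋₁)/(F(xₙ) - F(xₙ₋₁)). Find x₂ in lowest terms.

F(4) = 1, F(3) = -6. x₂ = 3 - (-6)·(3 - 4)/((-6) - 1) = 27/7.

27/7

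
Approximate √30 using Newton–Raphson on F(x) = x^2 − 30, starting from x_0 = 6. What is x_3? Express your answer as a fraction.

116161/21208

F'(x) = 2x.
F(6) = 6, F'(6) = 12, so x_1 = 6 − 6/12 = 11/2.
F(11/2) = 1/4, F'(11/2) = 11, so x_2 = (11/2) − (1/4)/11 = 241/44.
F(241/44) = 1/1936, F'(241/44) = 241/22, so x_3 = (241/44) − (1/1936)/(241/22) = 116161/21208.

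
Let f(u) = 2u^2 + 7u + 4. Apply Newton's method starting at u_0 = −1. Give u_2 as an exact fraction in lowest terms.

f'(u) = 4u + 7.
f(−1) = −1, f'(−1) = 3, so u_1 = (−1) − (−1)/3 = −2/3.
f(−2/3) = 2/9, f'(−2/3) = 13/3, so u_2 = (−2/3) − (2/9)/(13/3) = −28/39.

−28/39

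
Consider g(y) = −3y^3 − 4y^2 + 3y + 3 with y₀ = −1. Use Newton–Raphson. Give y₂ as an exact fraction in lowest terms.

−13/19

g'(y) = −9y^2 − 8y + 3.
g(−1) = −1, g'(−1) = 2, so y₁ = (−1) − (−1)/2 = −1/2.
g(−1/2) = 7/8, g'(−1/2) = 19/4, so y₂ = (−1/2) − (7/8)/(19/4) = −13/19.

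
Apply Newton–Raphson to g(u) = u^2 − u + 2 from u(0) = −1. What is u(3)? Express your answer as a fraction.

271/93

g'(u) = 2u − 1.
g(−1) = 4, g'(−1) = −3, so u(1) = (−1) − 4/(−3) = 1/3.
g(1/3) = 16/9, g'(1/3) = −1/3, so u(2) = (1/3) − (16/9)/(−1/3) = 17/3.
g(17/3) = 256/9, g'(17/3) = 31/3, so u(3) = (17/3) − (256/9)/(31/3) = 271/93.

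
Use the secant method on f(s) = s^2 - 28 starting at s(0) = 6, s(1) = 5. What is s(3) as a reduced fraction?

598/113

f(6) = 8, f(5) = -3. s(2) = 5 - (-3)·(5 - 6)/((-3) - 8) = 58/11.
f(5) = -3, f(58/11) = -24/121. s(3) = (58/11) - (-24/121)·((58/11) - 5)/((-24/121) - (-3)) = 598/113.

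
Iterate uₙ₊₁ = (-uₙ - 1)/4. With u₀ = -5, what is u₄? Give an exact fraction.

-7/32

u₁ = (-(-5) - 1)/4 = 1.
u₂ = (-1 - 1)/4 = -1/2.
u₃ = (-(-1/2) - 1)/4 = -1/8.
u₄ = (-(-1/8) - 1)/4 = -7/32.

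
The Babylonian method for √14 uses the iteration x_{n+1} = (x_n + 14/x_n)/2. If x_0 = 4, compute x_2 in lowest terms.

449/120

x_1 = (4 + 14/4)/2 = 15/4.
x_2 = (15/4 + 14/(15/4))/2 = 449/120.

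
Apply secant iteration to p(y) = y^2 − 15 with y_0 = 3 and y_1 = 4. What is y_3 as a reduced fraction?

p(3) = −6, p(4) = 1. y_2 = 4 − 1·(4 − 3)/(1 − (−6)) = 27/7.
p(4) = 1, p(27/7) = −6/49. y_3 = (27/7) − (−6/49)·((27/7) − 4)/((−6/49) − 1) = 213/55.

213/55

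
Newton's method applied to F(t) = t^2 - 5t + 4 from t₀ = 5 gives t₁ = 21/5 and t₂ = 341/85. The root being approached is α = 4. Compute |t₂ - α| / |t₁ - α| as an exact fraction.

1/17

t₁ - α = 21/5 - 4 = 1/5, so |t₁ - α| = 1/5.
t₂ - α = 341/85 - 4 = 1/85, so |t₂ - α| = 1/85.
Ratio = (1/85) / (1/5) = 1/17.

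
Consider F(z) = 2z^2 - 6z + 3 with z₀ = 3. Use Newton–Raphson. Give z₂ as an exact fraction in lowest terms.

19/8

F'(z) = 4z - 6.
F(3) = 3, F'(3) = 6, so z₁ = 3 - 3/6 = 5/2.
F(5/2) = 1/2, F'(5/2) = 4, so z₂ = (5/2) - (1/2)/4 = 19/8.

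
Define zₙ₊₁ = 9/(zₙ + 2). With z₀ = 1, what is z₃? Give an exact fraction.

45/19

z₁ = 9/(1 + 2) = 3.
z₂ = 9/(3 + 2) = 9/5.
z₃ = 9/(9/5 + 2) = 45/19.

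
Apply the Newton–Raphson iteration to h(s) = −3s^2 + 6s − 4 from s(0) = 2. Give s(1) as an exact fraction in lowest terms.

4/3

h'(s) = −6s + 6.
h(2) = −4, h'(2) = −6, so s(1) = 2 − (−4)/(−6) = 4/3.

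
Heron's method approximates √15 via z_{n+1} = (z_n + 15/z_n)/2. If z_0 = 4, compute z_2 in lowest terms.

1921/496

z_1 = (4 + 15/4)/2 = 31/8.
z_2 = (31/8 + 15/(31/8))/2 = 1921/496.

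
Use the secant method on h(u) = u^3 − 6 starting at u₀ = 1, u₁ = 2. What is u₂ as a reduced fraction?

12/7

h(1) = −5, h(2) = 2. u₂ = 2 − 2·(2 − 1)/(2 − (−5)) = 12/7.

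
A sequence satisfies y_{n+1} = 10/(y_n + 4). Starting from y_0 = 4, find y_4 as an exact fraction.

y_1 = 10/(4 + 4) = 5/4.
y_2 = 10/(5/4 + 4) = 40/21.
y_3 = 10/(40/21 + 4) = 105/62.
y_4 = 10/(105/62 + 4) = 620/353.

620/353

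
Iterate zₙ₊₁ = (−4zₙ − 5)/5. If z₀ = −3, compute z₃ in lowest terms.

87/125

z₁ = (−4·(−3) − 5)/5 = 7/5.
z₂ = (−4·(7/5) − 5)/5 = −53/25.
z₃ = (−4·(−53/25) − 5)/5 = 87/125.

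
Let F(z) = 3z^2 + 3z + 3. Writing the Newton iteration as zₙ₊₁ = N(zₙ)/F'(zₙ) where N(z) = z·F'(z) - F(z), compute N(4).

F'(z) = 6z + 3.
N(z) = z·F'(z) - F(z) = z·(6z + 3) - (3z^2 + 3z + 3) = 3z^2 - 3.
N(4) = 45.

45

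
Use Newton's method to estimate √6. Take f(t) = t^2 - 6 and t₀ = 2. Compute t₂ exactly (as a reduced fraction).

49/20

f'(t) = 2t.
f(2) = -2, f'(2) = 4, so t₁ = 2 - (-2)/4 = 5/2.
f(5/2) = 1/4, f'(5/2) = 5, so t₂ = (5/2) - (1/4)/5 = 49/20.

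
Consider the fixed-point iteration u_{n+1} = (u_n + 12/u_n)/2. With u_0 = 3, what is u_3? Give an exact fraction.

18817/5432

u_1 = (3 + 12/3)/2 = 7/2.
u_2 = (7/2 + 12/(7/2))/2 = 97/28.
u_3 = (97/28 + 12/(97/28))/2 = 18817/5432.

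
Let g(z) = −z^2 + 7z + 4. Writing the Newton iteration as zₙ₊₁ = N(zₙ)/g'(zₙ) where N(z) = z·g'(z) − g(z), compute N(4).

g'(z) = −2z + 7.
N(z) = z·g'(z) − g(z) = z·(−2z + 7) − (−z^2 + 7z + 4) = −z^2 − 4.
N(4) = −20.

−20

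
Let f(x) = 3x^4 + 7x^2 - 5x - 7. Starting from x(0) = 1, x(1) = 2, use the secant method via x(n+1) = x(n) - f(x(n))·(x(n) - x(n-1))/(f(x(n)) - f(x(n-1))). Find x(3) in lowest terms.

14902531/14147205

f(1) = -2, f(2) = 59. x(2) = 2 - 59·(2 - 1)/(59 - (-2)) = 63/61.
f(2) = 59, f(63/61) = -17780476/13845841. x(3) = (63/61) - (-17780476/13845841)·((63/61) - 2)/((-17780476/13845841) - 59) = 14902531/14147205.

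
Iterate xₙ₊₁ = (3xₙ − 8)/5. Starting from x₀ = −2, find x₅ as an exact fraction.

x₁ = (3·(−2) − 8)/5 = −14/5.
x₂ = (3·(−14/5) − 8)/5 = −82/25.
x₃ = (3·(−82/25) − 8)/5 = −446/125.
x₄ = (3·(−446/125) − 8)/5 = −2338/625.
x₅ = (3·(−2338/625) − 8)/5 = −12014/3125.

−12014/3125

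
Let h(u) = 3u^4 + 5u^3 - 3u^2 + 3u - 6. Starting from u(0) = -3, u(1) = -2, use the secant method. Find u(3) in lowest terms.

-5149146/2023205

h(-3) = 66, h(-2) = -16. u(2) = (-2) - (-16)·((-2) - (-3))/((-16) - 66) = -90/41.
h(-2) = -16, h(-90/41) = -29026536/2825761. u(3) = (-90/41) - (-29026536/2825761)·((-90/41) - (-2))/((-29026536/2825761) - (-16)) = -5149146/2023205.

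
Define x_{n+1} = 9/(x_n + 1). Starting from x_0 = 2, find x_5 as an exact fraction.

441/166

x_1 = 9/(2 + 1) = 3.
x_2 = 9/(3 + 1) = 9/4.
x_3 = 9/(9/4 + 1) = 36/13.
x_4 = 9/(36/13 + 1) = 117/49.
x_5 = 9/(117/49 + 1) = 441/166.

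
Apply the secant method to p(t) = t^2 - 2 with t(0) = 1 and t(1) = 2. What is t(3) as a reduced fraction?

p(1) = -1, p(2) = 2. t(2) = 2 - 2·(2 - 1)/(2 - (-1)) = 4/3.
p(2) = 2, p(4/3) = -2/9. t(3) = (4/3) - (-2/9)·((4/3) - 2)/((-2/9) - 2) = 7/5.

7/5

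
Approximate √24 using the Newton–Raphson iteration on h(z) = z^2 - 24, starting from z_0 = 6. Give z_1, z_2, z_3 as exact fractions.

z_1 = 5, z_2 = 49/10, z_3 = 4801/980

h'(z) = 2z.
h(6) = 12, h'(6) = 12, so z_1 = 6 - 12/12 = 5.
h(5) = 1, h'(5) = 10, so z_2 = 5 - 1/10 = 49/10.
h(49/10) = 1/100, h'(49/10) = 49/5, so z_3 = (49/10) - (1/100)/(49/5) = 4801/980.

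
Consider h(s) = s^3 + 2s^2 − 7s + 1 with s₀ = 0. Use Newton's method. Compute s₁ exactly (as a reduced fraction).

1/7

h'(s) = 3s^2 + 4s − 7.
h(0) = 1, h'(0) = −7, so s₁ = 0 − 1/(−7) = 1/7.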